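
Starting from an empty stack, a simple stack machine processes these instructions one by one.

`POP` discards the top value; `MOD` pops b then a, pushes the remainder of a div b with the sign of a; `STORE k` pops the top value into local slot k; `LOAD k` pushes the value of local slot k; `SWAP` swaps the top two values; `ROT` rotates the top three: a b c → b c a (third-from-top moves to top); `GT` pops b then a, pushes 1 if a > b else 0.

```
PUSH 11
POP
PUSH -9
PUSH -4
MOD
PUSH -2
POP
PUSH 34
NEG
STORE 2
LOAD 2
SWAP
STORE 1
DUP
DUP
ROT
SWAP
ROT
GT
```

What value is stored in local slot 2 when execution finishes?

PUSH 11 → [11]
POP     → []
PUSH -9 → [-9]
PUSH -4 → [-9, -4]
MOD     → [-1]
PUSH -2 → [-1, -2]
POP     → [-1]
PUSH 34 → [-1, 34]
NEG     → [-1, -34]
STORE 2 → [-1]
LOAD 2  → [-1, -34]
SWAP    → [-34, -1]
STORE 1 → [-34]
DUP     → [-34, -34]
DUP     → [-34, -34, -34]
ROT     → [-34, -34, -34]
SWAP    → [-34, -34, -34]
ROT     → [-34, -34, -34]
GT      → [-34, 0]

-34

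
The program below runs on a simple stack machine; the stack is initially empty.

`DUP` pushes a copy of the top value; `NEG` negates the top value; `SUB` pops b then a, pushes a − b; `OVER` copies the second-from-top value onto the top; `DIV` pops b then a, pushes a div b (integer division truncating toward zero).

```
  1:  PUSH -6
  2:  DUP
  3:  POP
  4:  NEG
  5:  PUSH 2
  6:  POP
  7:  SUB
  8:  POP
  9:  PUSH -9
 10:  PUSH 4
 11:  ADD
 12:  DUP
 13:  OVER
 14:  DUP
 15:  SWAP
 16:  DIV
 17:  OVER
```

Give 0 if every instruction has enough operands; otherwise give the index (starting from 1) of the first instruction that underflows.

PUSH -6 → [-6]
DUP     → [-6, -6]
POP     → [-6]
NEG     → [6]
PUSH 2  → [6, 2]
POP     → [6]
SUB  — needs 2 operands, stack has 1 → underflow

7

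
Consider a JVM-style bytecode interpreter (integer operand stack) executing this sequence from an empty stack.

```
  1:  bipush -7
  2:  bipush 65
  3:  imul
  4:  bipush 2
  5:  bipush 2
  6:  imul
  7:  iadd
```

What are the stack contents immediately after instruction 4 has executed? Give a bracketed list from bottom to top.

bipush -7 -> [-7]
bipush 65 -> [-7, 65]
imul      -> [-455]
bipush 2  -> [-455, 2]

[-455, 2]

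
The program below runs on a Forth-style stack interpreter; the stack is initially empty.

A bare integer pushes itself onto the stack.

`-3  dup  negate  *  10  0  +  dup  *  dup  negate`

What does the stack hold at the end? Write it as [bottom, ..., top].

-3     : [-3]
dup    : [-3, -3]
negate : [-3, 3]
*      : [-9]
10     : [-9, 10]
0      : [-9, 10, 0]
+      : [-9, 10]
dup    : [-9, 10, 10]
*      : [-9, 100]
dup    : [-9, 100, 100]
negate : [-9, 100, -100]

[-9, 100, -100]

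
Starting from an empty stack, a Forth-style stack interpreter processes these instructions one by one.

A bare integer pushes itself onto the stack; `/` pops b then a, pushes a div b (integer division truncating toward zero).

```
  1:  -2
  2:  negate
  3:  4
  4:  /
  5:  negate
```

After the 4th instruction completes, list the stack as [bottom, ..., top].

-2     : -2
negate : 2
4      : 2 4
/      : 0

[0]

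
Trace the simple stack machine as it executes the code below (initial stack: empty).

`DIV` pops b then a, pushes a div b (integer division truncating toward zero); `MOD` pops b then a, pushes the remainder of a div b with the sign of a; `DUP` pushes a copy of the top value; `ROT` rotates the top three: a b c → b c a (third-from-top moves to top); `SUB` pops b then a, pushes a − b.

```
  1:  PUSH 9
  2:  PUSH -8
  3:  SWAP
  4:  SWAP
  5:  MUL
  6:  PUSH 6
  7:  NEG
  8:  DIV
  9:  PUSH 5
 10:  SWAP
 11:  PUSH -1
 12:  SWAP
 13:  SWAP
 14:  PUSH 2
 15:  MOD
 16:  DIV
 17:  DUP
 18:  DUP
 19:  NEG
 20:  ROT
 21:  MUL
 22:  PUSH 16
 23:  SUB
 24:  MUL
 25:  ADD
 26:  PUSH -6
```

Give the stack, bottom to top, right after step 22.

[5, -12, -144, 16]

PUSH 9  : 9
PUSH -8 : 9 -8
SWAP    : -8 9
SWAP    : 9 -8
MUL     : -72
PUSH 6  : -72 6
NEG     : -72 -6
DIV     : 12
PUSH 5  : 12 5
SWAP    : 5 12
PUSH -1 : 5 12 -1
SWAP    : 5 -1 12
SWAP    : 5 12 -1
PUSH 2  : 5 12 -1 2
MOD     : 5 12 -1
DIV     : 5 -12
DUP     : 5 -12 -12
DUP     : 5 -12 -12 -12
NEG     : 5 -12 -12 12
ROT     : 5 -12 12 -12
MUL     : 5 -12 -144
PUSH 16 : 5 -12 -144 16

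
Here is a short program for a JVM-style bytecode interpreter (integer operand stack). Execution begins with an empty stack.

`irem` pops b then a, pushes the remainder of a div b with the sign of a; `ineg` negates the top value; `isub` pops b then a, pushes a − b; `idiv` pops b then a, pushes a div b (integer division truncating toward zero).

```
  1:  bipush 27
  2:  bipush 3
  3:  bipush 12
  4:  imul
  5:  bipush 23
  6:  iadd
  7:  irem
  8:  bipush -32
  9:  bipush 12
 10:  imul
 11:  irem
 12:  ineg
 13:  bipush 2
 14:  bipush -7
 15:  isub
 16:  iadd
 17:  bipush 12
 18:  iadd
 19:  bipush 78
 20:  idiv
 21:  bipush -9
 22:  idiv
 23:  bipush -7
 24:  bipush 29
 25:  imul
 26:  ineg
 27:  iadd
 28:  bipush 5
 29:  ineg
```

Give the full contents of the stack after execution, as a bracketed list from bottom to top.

[203, -5]

bipush 27  : [27]
bipush 3   : [27, 3]
bipush 12  : [27, 3, 12]
imul       : [27, 36]
bipush 23  : [27, 36, 23]
iadd       : [27, 59]
irem       : [27]
bipush -32 : [27, -32]
bipush 12  : [27, -32, 12]
imul       : [27, -384]
irem       : [27]
ineg       : [-27]
bipush 2   : [-27, 2]
bipush -7  : [-27, 2, -7]
isub       : [-27, 9]
iadd       : [-18]
bipush 12  : [-18, 12]
iadd       : [-6]
bipush 78  : [-6, 78]
idiv       : [0]
bipush -9  : [0, -9]
idiv       : [0]
bipush -7  : [0, -7]
bipush 29  : [0, -7, 29]
imul       : [0, -203]
ineg       : [0, 203]
iadd       : [203]
bipush 5   : [203, 5]
ineg       : [203, -5]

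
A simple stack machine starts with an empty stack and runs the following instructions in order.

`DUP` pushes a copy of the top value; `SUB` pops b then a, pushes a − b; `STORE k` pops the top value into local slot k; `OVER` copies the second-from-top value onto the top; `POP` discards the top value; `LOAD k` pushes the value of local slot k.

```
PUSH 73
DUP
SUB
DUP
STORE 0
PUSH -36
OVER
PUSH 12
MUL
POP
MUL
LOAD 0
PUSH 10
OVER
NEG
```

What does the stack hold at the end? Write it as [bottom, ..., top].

PUSH 73  -> [73]
DUP      -> [73, 73]
SUB      -> [0]
DUP      -> [0, 0]
STORE 0  -> [0]
PUSH -36 -> [0, -36]
OVER     -> [0, -36, 0]
PUSH 12  -> [0, -36, 0, 12]
MUL      -> [0, -36, 0]
POP      -> [0, -36]
MUL      -> [0]
LOAD 0   -> [0, 0]
PUSH 10  -> [0, 0, 10]
OVER     -> [0, 0, 10, 0]
NEG      -> [0, 0, 10, 0]

[0, 0, 10, 0]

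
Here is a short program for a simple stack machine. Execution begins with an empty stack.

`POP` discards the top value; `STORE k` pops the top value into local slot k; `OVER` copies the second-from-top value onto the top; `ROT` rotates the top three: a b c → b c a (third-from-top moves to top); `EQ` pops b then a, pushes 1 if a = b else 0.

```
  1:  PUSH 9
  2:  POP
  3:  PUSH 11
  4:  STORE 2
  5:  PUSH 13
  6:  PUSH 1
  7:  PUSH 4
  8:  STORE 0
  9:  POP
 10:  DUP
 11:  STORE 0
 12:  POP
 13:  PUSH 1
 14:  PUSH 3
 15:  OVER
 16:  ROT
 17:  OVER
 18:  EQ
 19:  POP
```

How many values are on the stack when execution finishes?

PUSH 9  → [9]
POP     → []
PUSH 11 → [11]
STORE 2 → []
PUSH 13 → [13]
PUSH 1  → [13, 1]
PUSH 4  → [13, 1, 4]
STORE 0 → [13, 1]
POP     → [13]
DUP     → [13, 13]
STORE 0 → [13]
POP     → []
PUSH 1  → [1]
PUSH 3  → [1, 3]
OVER    → [1, 3, 1]
ROT     → [3, 1, 1]
OVER    → [3, 1, 1, 1]
EQ      → [3, 1, 1]
POP     → [3, 1]

2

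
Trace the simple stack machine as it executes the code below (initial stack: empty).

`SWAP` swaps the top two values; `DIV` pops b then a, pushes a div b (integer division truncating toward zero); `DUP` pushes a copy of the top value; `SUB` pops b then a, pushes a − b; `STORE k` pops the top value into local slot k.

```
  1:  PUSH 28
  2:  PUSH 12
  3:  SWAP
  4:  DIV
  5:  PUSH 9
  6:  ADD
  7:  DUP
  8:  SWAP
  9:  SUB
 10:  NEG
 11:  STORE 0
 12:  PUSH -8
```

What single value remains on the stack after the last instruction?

-8

PUSH 28  28
PUSH 12  28 12
SWAP     12 28
DIV      0
PUSH 9   0 9
ADD      9
DUP      9 9
SWAP     9 9
SUB      0
NEG      0
STORE 0  (empty)
PUSH -8  -8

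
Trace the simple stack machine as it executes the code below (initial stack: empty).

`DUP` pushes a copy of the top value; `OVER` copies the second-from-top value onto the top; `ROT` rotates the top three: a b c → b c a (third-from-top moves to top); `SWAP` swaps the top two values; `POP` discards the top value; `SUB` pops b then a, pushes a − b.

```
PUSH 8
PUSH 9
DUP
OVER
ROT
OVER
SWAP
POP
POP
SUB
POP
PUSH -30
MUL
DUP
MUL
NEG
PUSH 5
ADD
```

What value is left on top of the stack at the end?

PUSH 8   -> [8]
PUSH 9   -> [8, 9]
DUP      -> [8, 9, 9]
OVER     -> [8, 9, 9, 9]
ROT      -> [8, 9, 9, 9]
OVER     -> [8, 9, 9, 9, 9]
SWAP     -> [8, 9, 9, 9, 9]
POP      -> [8, 9, 9, 9]
POP      -> [8, 9, 9]
SUB      -> [8, 0]
POP      -> [8]
PUSH -30 -> [8, -30]
MUL      -> [-240]
DUP      -> [-240, -240]
MUL      -> [57600]
NEG      -> [-57600]
PUSH 5   -> [-57600, 5]
ADD      -> [-57595]

-57595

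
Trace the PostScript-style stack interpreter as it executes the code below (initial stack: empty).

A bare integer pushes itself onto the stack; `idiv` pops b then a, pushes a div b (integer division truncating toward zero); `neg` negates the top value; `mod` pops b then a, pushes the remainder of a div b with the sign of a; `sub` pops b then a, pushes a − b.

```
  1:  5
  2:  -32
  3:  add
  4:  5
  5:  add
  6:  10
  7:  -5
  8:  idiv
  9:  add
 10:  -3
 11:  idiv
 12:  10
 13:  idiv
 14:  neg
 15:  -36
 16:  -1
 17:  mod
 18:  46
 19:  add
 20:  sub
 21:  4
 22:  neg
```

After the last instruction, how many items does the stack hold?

2

5     5
-32   5 -32
add   -27
5     -27 5
add   -22
10    -22 10
-5    -22 10 -5
idiv  -22 -2
add   -24
-3    -24 -3
idiv  8
10    8 10
idiv  0
neg   0
-36   0 -36
-1    0 -36 -1
mod   0 0
46    0 0 46
add   0 46
sub   -46
4     -46 4
neg   -46 -4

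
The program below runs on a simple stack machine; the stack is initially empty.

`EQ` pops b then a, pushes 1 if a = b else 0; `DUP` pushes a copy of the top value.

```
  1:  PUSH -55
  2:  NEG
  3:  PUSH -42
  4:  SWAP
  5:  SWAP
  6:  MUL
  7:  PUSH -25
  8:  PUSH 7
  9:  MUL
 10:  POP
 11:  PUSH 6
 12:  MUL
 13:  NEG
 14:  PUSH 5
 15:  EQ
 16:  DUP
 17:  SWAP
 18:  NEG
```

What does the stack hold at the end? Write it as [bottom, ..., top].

[0, 0]

PUSH -55  [-55]
NEG       [55]
PUSH -42  [55, -42]
SWAP      [-42, 55]
SWAP      [55, -42]
MUL       [-2310]
PUSH -25  [-2310, -25]
PUSH 7    [-2310, -25, 7]
MUL       [-2310, -175]
POP       [-2310]
PUSH 6    [-2310, 6]
MUL       [-13860]
NEG       [13860]
PUSH 5    [13860, 5]
EQ        [0]
DUP       [0, 0]
SWAP      [0, 0]
NEG       [0, 0]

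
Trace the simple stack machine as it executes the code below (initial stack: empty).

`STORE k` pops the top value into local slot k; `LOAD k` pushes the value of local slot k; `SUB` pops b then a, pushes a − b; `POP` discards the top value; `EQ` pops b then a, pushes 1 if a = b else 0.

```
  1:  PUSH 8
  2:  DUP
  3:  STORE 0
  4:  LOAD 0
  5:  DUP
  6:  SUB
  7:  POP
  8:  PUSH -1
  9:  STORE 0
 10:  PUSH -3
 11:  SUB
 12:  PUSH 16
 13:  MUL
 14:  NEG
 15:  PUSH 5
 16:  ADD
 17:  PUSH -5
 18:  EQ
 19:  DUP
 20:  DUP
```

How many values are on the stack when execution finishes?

3

PUSH 8  : [8]
DUP     : [8, 8]
STORE 0 : [8]
LOAD 0  : [8, 8]
DUP     : [8, 8, 8]
SUB     : [8, 0]
POP     : [8]
PUSH -1 : [8, -1]
STORE 0 : [8]
PUSH -3 : [8, -3]
SUB     : [11]
PUSH 16 : [11, 16]
MUL     : [176]
NEG     : [-176]
PUSH 5  : [-176, 5]
ADD     : [-171]
PUSH -5 : [-171, -5]
EQ      : [0]
DUP     : [0, 0]
DUP     : [0, 0, 0]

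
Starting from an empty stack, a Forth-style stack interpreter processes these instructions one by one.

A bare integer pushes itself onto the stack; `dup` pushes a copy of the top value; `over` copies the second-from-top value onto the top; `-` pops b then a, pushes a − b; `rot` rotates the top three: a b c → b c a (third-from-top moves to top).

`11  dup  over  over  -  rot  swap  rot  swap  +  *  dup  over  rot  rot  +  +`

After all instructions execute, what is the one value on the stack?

11   → 11
dup  → 11 11
over → 11 11 11
over → 11 11 11 11
-    → 11 11 0
rot  → 11 0 11
swap → 11 11 0
rot  → 11 0 11
swap → 11 11 0
+    → 11 11
*    → 121
dup  → 121 121
over → 121 121 121
rot  → 121 121 121
rot  → 121 121 121
+    → 121 242
+    → 363

363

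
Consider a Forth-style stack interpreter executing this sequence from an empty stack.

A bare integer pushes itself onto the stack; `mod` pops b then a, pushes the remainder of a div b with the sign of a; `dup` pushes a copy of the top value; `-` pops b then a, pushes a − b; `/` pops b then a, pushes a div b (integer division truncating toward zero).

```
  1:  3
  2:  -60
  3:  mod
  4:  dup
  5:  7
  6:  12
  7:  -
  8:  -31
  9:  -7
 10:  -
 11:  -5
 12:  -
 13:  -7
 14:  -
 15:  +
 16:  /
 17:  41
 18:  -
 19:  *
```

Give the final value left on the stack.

-123

3    [3]
-60  [3, -60]
mod  [3]
dup  [3, 3]
7    [3, 3, 7]
12   [3, 3, 7, 12]
-    [3, 3, -5]
-31  [3, 3, -5, -31]
-7   [3, 3, -5, -31, -7]
-    [3, 3, -5, -24]
-5   [3, 3, -5, -24, -5]
-    [3, 3, -5, -19]
-7   [3, 3, -5, -19, -7]
-    [3, 3, -5, -12]
+    [3, 3, -17]
/    [3, 0]
41   [3, 0, 41]
-    [3, -41]
*    [-123]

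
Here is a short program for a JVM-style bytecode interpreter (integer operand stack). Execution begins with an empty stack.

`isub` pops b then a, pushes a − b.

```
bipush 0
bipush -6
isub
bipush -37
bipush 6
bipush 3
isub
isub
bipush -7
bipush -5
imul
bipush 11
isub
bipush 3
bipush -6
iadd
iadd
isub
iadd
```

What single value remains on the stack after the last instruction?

-55

bipush 0   → [0]
bipush -6  → [0, -6]
isub       → [6]
bipush -37 → [6, -37]
bipush 6   → [6, -37, 6]
bipush 3   → [6, -37, 6, 3]
isub       → [6, -37, 3]
isub       → [6, -40]
bipush -7  → [6, -40, -7]
bipush -5  → [6, -40, -7, -5]
imul       → [6, -40, 35]
bipush 11  → [6, -40, 35, 11]
isub       → [6, -40, 24]
bipush 3   → [6, -40, 24, 3]
bipush -6  → [6, -40, 24, 3, -6]
iadd       → [6, -40, 24, -3]
iadd       → [6, -40, 21]
isub       → [6, -61]
iadd       → [-55]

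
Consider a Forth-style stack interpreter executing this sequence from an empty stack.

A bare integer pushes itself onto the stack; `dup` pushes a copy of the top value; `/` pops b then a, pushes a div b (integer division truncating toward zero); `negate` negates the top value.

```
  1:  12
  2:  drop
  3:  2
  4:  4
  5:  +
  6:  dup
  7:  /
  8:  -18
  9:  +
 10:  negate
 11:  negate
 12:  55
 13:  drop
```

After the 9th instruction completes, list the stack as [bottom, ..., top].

[-17]

12    12
drop  (empty)
2     2
4     2 4
+     6
dup   6 6
/     1
-18   1 -18
+     -17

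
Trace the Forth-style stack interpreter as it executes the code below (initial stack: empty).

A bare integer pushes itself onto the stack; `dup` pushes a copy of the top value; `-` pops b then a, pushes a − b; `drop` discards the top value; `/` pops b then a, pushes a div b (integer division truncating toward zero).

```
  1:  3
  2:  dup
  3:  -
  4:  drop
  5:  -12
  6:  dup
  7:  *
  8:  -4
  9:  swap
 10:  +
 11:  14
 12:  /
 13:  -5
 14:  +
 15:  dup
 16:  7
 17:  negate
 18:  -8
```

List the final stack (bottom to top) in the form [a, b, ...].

[5, 5, -7, -8]

3       [3]
dup     [3, 3]
-       [0]
drop    []
-12     [-12]
dup     [-12, -12]
*       [144]
-4      [144, -4]
swap    [-4, 144]
+       [140]
14      [140, 14]
/       [10]
-5      [10, -5]
+       [5]
dup     [5, 5]
7       [5, 5, 7]
negate  [5, 5, -7]
-8      [5, 5, -7, -8]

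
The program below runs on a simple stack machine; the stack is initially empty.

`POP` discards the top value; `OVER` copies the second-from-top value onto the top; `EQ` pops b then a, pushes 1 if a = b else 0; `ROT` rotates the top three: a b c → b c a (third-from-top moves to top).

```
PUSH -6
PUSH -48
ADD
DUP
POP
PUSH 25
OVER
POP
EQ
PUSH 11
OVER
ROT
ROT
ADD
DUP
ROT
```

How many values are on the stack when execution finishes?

3

PUSH -6  : [-6]
PUSH -48 : [-6, -48]
ADD      : [-54]
DUP      : [-54, -54]
POP      : [-54]
PUSH 25  : [-54, 25]
OVER     : [-54, 25, -54]
POP      : [-54, 25]
EQ       : [0]
PUSH 11  : [0, 11]
OVER     : [0, 11, 0]
ROT      : [11, 0, 0]
ROT      : [0, 0, 11]
ADD      : [0, 11]
DUP      : [0, 11, 11]
ROT      : [11, 11, 0]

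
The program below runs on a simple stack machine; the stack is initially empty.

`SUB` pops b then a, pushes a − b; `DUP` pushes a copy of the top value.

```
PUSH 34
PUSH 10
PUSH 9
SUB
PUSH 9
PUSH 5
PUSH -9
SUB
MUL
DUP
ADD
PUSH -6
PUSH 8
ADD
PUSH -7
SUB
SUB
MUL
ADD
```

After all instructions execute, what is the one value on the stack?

277

PUSH 34  34
PUSH 10  34 10
PUSH 9   34 10 9
SUB      34 1
PUSH 9   34 1 9
PUSH 5   34 1 9 5
PUSH -9  34 1 9 5 -9
SUB      34 1 9 14
MUL      34 1 126
DUP      34 1 126 126
ADD      34 1 252
PUSH -6  34 1 252 -6
PUSH 8   34 1 252 -6 8
ADD      34 1 252 2
PUSH -7  34 1 252 2 -7
SUB      34 1 252 9
SUB      34 1 243
MUL      34 243
ADD      277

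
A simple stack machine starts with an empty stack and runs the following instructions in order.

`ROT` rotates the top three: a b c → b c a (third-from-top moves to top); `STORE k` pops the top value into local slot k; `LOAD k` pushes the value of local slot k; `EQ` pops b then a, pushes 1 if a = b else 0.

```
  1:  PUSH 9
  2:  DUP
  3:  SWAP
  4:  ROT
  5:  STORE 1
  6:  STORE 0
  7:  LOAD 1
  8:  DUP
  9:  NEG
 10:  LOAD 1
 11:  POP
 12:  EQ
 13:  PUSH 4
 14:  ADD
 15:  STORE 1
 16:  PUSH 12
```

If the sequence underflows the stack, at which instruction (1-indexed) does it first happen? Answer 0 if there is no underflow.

PUSH 9  9
DUP     9 9
SWAP    9 9
ROT  — needs 3 operands, stack has 2 → underflow

4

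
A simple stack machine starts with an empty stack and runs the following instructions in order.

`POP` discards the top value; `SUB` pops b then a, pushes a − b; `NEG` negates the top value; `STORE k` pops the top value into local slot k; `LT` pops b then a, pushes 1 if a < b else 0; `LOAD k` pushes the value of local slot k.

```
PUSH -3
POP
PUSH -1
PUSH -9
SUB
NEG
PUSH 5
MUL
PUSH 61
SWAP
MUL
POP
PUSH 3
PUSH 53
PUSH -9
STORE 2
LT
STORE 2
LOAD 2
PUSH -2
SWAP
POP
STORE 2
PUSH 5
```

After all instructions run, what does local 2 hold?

PUSH -3 -> [-3]
POP     -> []
PUSH -1 -> [-1]
PUSH -9 -> [-1, -9]
SUB     -> [8]
NEG     -> [-8]
PUSH 5  -> [-8, 5]
MUL     -> [-40]
PUSH 61 -> [-40, 61]
SWAP    -> [61, -40]
MUL     -> [-2440]
POP     -> []
PUSH 3  -> [3]
PUSH 53 -> [3, 53]
PUSH -9 -> [3, 53, -9]
STORE 2 -> [3, 53]
LT      -> [1]
STORE 2 -> []
LOAD 2  -> [1]
PUSH -2 -> [1, -2]
SWAP    -> [-2, 1]
POP     -> [-2]
STORE 2 -> []
PUSH 5  -> [5]

-2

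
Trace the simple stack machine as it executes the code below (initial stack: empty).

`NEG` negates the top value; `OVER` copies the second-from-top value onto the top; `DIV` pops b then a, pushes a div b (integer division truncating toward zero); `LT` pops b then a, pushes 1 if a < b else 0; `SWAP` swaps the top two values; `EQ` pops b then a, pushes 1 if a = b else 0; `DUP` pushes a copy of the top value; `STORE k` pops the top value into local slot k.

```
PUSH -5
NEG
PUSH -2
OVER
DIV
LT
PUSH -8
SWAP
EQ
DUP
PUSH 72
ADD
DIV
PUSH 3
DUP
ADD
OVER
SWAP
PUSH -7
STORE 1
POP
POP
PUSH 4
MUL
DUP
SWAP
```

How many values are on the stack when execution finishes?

2

PUSH -5 : -5
NEG     : 5
PUSH -2 : 5 -2
OVER    : 5 -2 5
DIV     : 5 0
LT      : 0
PUSH -8 : 0 -8
SWAP    : -8 0
EQ      : 0
DUP     : 0 0
PUSH 72 : 0 0 72
ADD     : 0 72
DIV     : 0
PUSH 3  : 0 3
DUP     : 0 3 3
ADD     : 0 6
OVER    : 0 6 0
SWAP    : 0 0 6
PUSH -7 : 0 0 6 -7
STORE 1 : 0 0 6
POP     : 0 0
POP     : 0
PUSH 4  : 0 4
MUL     : 0
DUP     : 0 0
SWAP    : 0 0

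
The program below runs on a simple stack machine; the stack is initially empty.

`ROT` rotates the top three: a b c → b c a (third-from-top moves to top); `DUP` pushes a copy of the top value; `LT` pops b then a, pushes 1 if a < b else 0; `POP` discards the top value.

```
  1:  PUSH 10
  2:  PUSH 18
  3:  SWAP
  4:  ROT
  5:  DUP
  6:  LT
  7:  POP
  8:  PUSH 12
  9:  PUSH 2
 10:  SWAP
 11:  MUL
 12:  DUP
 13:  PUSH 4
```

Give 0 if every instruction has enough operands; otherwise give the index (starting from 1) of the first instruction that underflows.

4

PUSH 10 → [10]
PUSH 18 → [10, 18]
SWAP    → [18, 10]
ROT  — needs 3 operands, stack has 2 → underflow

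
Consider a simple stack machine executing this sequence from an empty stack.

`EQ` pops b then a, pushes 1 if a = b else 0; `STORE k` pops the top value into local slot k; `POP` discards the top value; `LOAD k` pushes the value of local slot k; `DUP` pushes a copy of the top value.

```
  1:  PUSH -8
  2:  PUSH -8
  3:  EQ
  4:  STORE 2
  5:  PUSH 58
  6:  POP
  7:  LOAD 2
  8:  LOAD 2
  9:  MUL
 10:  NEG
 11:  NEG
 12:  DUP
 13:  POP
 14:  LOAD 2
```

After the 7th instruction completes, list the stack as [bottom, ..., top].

PUSH -8 -> [-8]
PUSH -8 -> [-8, -8]
EQ      -> [1]
STORE 2 -> []
PUSH 58 -> [58]
POP     -> []
LOAD 2  -> [1]

[1]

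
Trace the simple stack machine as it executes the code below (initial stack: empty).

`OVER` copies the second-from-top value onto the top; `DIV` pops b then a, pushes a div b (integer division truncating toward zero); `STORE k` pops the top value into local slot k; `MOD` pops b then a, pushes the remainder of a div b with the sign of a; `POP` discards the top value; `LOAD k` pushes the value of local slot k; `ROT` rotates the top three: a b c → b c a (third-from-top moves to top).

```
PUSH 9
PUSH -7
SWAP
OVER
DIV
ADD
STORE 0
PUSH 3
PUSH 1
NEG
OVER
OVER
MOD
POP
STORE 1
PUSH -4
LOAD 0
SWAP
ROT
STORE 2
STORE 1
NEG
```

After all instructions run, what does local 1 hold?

PUSH 9  : 9
PUSH -7 : 9 -7
SWAP    : -7 9
OVER    : -7 9 -7
DIV     : -7 -1
ADD     : -8
STORE 0 : (empty)
PUSH 3  : 3
PUSH 1  : 3 1
NEG     : 3 -1
OVER    : 3 -1 3
OVER    : 3 -1 3 -1
MOD     : 3 -1 0
POP     : 3 -1
STORE 1 : 3
PUSH -4 : 3 -4
LOAD 0  : 3 -4 -8
SWAP    : 3 -8 -4
ROT     : -8 -4 3
STORE 2 : -8 -4
STORE 1 : -8
NEG     : 8

-4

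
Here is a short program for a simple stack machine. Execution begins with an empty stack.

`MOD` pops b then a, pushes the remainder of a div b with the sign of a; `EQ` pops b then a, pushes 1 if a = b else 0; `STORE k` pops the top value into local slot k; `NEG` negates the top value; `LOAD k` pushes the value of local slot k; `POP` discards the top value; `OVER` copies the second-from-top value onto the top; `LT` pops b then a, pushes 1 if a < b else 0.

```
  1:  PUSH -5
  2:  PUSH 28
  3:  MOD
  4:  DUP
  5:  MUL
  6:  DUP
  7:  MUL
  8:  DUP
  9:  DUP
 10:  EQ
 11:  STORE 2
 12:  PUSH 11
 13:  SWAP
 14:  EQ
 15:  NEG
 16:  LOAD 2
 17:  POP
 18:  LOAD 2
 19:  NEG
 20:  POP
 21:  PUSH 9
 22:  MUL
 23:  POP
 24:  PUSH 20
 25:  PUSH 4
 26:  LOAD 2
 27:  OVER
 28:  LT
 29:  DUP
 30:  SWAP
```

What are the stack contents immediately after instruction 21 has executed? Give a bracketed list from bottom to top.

PUSH -5 -> [-5]
PUSH 28 -> [-5, 28]
MOD     -> [-5]
DUP     -> [-5, -5]
MUL     -> [25]
DUP     -> [25, 25]
MUL     -> [625]
DUP     -> [625, 625]
DUP     -> [625, 625, 625]
EQ      -> [625, 1]
STORE 2 -> [625]
PUSH 11 -> [625, 11]
SWAP    -> [11, 625]
EQ      -> [0]
NEG     -> [0]
LOAD 2  -> [0, 1]
POP     -> [0]
LOAD 2  -> [0, 1]
NEG     -> [0, -1]
POP     -> [0]
PUSH 9  -> [0, 9]

[0, 9]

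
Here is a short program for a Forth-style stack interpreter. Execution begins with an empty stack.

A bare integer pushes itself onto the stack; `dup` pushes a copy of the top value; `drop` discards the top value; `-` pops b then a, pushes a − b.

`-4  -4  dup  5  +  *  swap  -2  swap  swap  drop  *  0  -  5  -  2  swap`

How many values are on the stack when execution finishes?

-4    [-4]
-4    [-4, -4]
dup   [-4, -4, -4]
5     [-4, -4, -4, 5]
+     [-4, -4, 1]
*     [-4, -4]
swap  [-4, -4]
-2    [-4, -4, -2]
swap  [-4, -2, -4]
swap  [-4, -4, -2]
drop  [-4, -4]
*     [16]
0     [16, 0]
-     [16]
5     [16, 5]
-     [11]
2     [11, 2]
swap  [2, 11]

2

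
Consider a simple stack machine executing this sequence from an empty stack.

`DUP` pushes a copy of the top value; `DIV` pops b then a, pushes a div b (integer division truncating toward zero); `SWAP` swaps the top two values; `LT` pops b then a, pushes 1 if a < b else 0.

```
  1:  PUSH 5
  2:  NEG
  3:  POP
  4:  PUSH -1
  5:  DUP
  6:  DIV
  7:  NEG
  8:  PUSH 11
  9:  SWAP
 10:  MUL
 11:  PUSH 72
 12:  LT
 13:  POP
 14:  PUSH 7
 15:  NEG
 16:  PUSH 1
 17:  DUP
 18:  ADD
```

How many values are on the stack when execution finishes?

PUSH 5  : [5]
NEG     : [-5]
POP     : []
PUSH -1 : [-1]
DUP     : [-1, -1]
DIV     : [1]
NEG     : [-1]
PUSH 11 : [-1, 11]
SWAP    : [11, -1]
MUL     : [-11]
PUSH 72 : [-11, 72]
LT      : [1]
POP     : []
PUSH 7  : [7]
NEG     : [-7]
PUSH 1  : [-7, 1]
DUP     : [-7, 1, 1]
ADD     : [-7, 2]

2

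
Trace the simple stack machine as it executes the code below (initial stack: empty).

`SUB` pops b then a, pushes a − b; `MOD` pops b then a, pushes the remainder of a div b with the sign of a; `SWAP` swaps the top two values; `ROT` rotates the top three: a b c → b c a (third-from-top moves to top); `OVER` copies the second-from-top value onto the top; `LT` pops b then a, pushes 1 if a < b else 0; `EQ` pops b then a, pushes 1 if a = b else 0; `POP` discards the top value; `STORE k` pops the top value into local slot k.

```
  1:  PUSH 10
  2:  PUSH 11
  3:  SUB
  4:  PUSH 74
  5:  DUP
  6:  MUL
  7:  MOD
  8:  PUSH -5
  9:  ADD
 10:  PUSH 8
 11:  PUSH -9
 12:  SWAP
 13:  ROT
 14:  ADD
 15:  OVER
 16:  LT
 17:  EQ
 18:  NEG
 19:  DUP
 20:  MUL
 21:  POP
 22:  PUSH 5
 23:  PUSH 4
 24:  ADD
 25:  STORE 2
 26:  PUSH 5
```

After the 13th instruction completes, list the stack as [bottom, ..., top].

[-9, 8, -6]

PUSH 10 → 10
PUSH 11 → 10 11
SUB     → -1
PUSH 74 → -1 74
DUP     → -1 74 74
MUL     → -1 5476
MOD     → -1
PUSH -5 → -1 -5
ADD     → -6
PUSH 8  → -6 8
PUSH -9 → -6 8 -9
SWAP    → -6 -9 8
ROT     → -9 8 -6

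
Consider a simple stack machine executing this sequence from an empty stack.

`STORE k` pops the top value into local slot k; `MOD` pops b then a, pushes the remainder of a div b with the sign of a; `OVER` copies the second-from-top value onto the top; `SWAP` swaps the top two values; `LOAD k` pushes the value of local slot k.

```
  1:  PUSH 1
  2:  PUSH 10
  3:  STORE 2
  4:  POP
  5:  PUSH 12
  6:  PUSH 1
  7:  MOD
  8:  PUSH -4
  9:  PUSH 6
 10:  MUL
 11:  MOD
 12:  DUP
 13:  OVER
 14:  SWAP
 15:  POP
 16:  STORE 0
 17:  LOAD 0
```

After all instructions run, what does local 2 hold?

10

PUSH 1   1
PUSH 10  1 10
STORE 2  1
POP      (empty)
PUSH 12  12
PUSH 1   12 1
MOD      0
PUSH -4  0 -4
PUSH 6   0 -4 6
MUL      0 -24
MOD      0
DUP      0 0
OVER     0 0 0
SWAP     0 0 0
POP      0 0
STORE 0  0
LOAD 0   0 0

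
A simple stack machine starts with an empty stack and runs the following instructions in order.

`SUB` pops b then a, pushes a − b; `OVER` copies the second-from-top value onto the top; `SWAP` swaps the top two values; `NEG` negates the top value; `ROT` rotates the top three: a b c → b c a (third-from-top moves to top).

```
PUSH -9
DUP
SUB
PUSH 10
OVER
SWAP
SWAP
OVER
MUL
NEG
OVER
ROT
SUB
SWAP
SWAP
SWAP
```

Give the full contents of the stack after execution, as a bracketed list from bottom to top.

PUSH -9  -9
DUP      -9 -9
SUB      0
PUSH 10  0 10
OVER     0 10 0
SWAP     0 0 10
SWAP     0 10 0
OVER     0 10 0 10
MUL      0 10 0
NEG      0 10 0
OVER     0 10 0 10
ROT      0 0 10 10
SUB      0 0 0
SWAP     0 0 0
SWAP     0 0 0
SWAP     0 0 0

[0, 0, 0]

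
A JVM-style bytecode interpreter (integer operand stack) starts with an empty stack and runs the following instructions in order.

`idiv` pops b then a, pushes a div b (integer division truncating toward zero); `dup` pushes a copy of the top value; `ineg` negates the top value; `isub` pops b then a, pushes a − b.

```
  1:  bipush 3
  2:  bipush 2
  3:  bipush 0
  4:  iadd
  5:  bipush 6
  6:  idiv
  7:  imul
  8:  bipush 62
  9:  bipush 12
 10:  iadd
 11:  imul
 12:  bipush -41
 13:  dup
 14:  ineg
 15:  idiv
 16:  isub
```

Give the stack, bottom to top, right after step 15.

[0, -1]

bipush 3   -> [3]
bipush 2   -> [3, 2]
bipush 0   -> [3, 2, 0]
iadd       -> [3, 2]
bipush 6   -> [3, 2, 6]
idiv       -> [3, 0]
imul       -> [0]
bipush 62  -> [0, 62]
bipush 12  -> [0, 62, 12]
iadd       -> [0, 74]
imul       -> [0]
bipush -41 -> [0, -41]
dup        -> [0, -41, -41]
ineg       -> [0, -41, 41]
idiv       -> [0, -1]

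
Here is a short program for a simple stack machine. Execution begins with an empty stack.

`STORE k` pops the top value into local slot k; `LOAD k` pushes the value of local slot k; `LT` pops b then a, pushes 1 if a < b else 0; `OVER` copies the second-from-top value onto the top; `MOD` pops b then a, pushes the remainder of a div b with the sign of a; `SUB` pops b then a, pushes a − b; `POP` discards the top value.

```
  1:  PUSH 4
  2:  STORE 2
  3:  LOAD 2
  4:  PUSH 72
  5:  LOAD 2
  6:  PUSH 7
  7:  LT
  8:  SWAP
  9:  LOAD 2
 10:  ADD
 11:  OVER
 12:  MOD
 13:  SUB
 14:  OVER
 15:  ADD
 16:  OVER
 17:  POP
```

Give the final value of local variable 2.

PUSH 4   [4]
STORE 2  []
LOAD 2   [4]
PUSH 72  [4, 72]
LOAD 2   [4, 72, 4]
PUSH 7   [4, 72, 4, 7]
LT       [4, 72, 1]
SWAP     [4, 1, 72]
LOAD 2   [4, 1, 72, 4]
ADD      [4, 1, 76]
OVER     [4, 1, 76, 1]
MOD      [4, 1, 0]
SUB      [4, 1]
OVER     [4, 1, 4]
ADD      [4, 5]
OVER     [4, 5, 4]
POP      [4, 5]

4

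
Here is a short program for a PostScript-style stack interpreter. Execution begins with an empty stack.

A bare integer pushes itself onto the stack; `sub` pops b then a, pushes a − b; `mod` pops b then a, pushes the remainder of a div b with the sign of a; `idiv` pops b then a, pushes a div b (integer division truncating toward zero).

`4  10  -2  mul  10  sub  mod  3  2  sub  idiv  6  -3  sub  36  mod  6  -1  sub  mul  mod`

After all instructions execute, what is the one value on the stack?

4    -> 4
10   -> 4 10
-2   -> 4 10 -2
mul  -> 4 -20
10   -> 4 -20 10
sub  -> 4 -30
mod  -> 4
3    -> 4 3
2    -> 4 3 2
sub  -> 4 1
idiv -> 4
6    -> 4 6
-3   -> 4 6 -3
sub  -> 4 9
36   -> 4 9 36
mod  -> 4 9
6    -> 4 9 6
-1   -> 4 9 6 -1
sub  -> 4 9 7
mul  -> 4 63
mod  -> 4

4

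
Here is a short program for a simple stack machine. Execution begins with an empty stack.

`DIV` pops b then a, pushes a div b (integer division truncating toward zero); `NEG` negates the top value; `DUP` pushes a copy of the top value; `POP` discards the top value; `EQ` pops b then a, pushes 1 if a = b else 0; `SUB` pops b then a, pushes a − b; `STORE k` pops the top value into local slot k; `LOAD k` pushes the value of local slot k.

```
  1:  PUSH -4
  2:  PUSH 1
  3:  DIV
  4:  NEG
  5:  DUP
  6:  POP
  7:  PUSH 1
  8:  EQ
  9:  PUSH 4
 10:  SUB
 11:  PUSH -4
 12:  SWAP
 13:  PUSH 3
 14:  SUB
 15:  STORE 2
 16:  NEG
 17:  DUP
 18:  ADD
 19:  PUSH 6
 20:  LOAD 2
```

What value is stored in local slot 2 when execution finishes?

-7

PUSH -4 -> [-4]
PUSH 1  -> [-4, 1]
DIV     -> [-4]
NEG     -> [4]
DUP     -> [4, 4]
POP     -> [4]
PUSH 1  -> [4, 1]
EQ      -> [0]
PUSH 4  -> [0, 4]
SUB     -> [-4]
PUSH -4 -> [-4, -4]
SWAP    -> [-4, -4]
PUSH 3  -> [-4, -4, 3]
SUB     -> [-4, -7]
STORE 2 -> [-4]
NEG     -> [4]
DUP     -> [4, 4]
ADD     -> [8]
PUSH 6  -> [8, 6]
LOAD 2  -> [8, 6, -7]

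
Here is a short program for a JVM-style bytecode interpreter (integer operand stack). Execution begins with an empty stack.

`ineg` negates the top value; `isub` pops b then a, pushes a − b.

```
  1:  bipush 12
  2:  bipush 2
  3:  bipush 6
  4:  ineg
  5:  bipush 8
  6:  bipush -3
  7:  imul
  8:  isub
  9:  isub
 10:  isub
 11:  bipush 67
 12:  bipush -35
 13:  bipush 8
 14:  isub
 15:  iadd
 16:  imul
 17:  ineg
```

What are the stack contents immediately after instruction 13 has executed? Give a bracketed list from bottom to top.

bipush 12   12
bipush 2    12 2
bipush 6    12 2 6
ineg        12 2 -6
bipush 8    12 2 -6 8
bipush -3   12 2 -6 8 -3
imul        12 2 -6 -24
isub        12 2 18
isub        12 -16
isub        28
bipush 67   28 67
bipush -35  28 67 -35
bipush 8    28 67 -35 8

[28, 67, -35, 8]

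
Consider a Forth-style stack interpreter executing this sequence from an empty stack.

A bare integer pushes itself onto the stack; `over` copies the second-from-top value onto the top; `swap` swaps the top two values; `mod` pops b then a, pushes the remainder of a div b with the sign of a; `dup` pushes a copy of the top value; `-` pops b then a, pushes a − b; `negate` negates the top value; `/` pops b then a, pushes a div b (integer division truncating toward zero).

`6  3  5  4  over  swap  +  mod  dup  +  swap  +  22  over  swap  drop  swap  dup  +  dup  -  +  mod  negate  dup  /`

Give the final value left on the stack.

1

6      -> 6
3      -> 6 3
5      -> 6 3 5
4      -> 6 3 5 4
over   -> 6 3 5 4 5
swap   -> 6 3 5 5 4
+      -> 6 3 5 9
mod    -> 6 3 5
dup    -> 6 3 5 5
+      -> 6 3 10
swap   -> 6 10 3
+      -> 6 13
22     -> 6 13 22
over   -> 6 13 22 13
swap   -> 6 13 13 22
drop   -> 6 13 13
swap   -> 6 13 13
dup    -> 6 13 13 13
+      -> 6 13 26
dup    -> 6 13 26 26
-      -> 6 13 0
+      -> 6 13
mod    -> 6
negate -> -6
dup    -> -6 -6
/      -> 1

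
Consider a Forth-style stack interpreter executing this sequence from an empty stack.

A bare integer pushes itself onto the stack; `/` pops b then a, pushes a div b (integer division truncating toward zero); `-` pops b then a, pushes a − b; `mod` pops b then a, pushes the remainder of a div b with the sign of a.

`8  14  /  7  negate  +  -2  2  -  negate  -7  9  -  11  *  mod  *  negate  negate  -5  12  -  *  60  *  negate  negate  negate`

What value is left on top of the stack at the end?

-28560

8      -> 8
14     -> 8 14
/      -> 0
7      -> 0 7
negate -> 0 -7
+      -> -7
-2     -> -7 -2
2      -> -7 -2 2
-      -> -7 -4
negate -> -7 4
-7     -> -7 4 -7
9      -> -7 4 -7 9
-      -> -7 4 -16
11     -> -7 4 -16 11
*      -> -7 4 -176
mod    -> -7 4
*      -> -28
negate -> 28
negate -> -28
-5     -> -28 -5
12     -> -28 -5 12
-      -> -28 -17
*      -> 476
60     -> 476 60
*      -> 28560
negate -> -28560
negate -> 28560
negate -> -28560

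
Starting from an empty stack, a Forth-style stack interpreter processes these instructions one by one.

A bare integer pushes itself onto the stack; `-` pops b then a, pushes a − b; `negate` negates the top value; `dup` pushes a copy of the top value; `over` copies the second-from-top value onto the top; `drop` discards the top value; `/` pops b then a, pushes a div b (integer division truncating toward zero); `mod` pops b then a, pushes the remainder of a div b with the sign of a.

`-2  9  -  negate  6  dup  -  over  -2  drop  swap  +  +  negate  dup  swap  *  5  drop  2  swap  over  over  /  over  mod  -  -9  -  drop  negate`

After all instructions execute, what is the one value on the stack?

-2     : -2
9      : -2 9
-      : -11
negate : 11
6      : 11 6
dup    : 11 6 6
-      : 11 0
over   : 11 0 11
-2     : 11 0 11 -2
drop   : 11 0 11
swap   : 11 11 0
+      : 11 11
+      : 22
negate : -22
dup    : -22 -22
swap   : -22 -22
*      : 484
5      : 484 5
drop   : 484
2      : 484 2
swap   : 2 484
over   : 2 484 2
over   : 2 484 2 484
/      : 2 484 0
over   : 2 484 0 484
mod    : 2 484 0
-      : 2 484
-9     : 2 484 -9
-      : 2 493
drop   : 2
negate : -2

-2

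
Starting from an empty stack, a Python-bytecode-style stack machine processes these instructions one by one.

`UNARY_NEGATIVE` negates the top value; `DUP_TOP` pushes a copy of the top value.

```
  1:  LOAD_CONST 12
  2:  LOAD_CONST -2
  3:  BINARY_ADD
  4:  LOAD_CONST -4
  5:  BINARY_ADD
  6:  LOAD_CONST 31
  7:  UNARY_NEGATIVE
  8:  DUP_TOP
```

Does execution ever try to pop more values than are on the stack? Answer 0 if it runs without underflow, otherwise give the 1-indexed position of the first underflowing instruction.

LOAD_CONST 12   12
LOAD_CONST -2   12 -2
BINARY_ADD      10
LOAD_CONST -4   10 -4
BINARY_ADD      6
LOAD_CONST 31   6 31
UNARY_NEGATIVE  6 -31
DUP_TOP         6 -31 -31

0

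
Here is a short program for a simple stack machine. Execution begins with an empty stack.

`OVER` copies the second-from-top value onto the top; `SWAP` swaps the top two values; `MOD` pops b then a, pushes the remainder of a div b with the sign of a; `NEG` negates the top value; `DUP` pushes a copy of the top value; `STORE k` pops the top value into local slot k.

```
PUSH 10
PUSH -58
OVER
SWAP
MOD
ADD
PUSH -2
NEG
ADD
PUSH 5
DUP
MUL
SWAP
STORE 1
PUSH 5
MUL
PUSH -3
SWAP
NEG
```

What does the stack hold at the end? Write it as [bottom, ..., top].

[-3, -125]

PUSH 10   [10]
PUSH -58  [10, -58]
OVER      [10, -58, 10]
SWAP      [10, 10, -58]
MOD       [10, 10]
ADD       [20]
PUSH -2   [20, -2]
NEG       [20, 2]
ADD       [22]
PUSH 5    [22, 5]
DUP       [22, 5, 5]
MUL       [22, 25]
SWAP      [25, 22]
STORE 1   [25]
PUSH 5    [25, 5]
MUL       [125]
PUSH -3   [125, -3]
SWAP      [-3, 125]
NEG       [-3, -125]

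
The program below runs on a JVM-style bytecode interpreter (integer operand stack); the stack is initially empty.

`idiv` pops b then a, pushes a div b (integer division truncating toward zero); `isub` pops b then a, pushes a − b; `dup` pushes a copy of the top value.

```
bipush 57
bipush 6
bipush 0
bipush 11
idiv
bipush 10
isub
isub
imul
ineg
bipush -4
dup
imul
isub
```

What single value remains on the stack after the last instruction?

-928

bipush 57  [57]
bipush 6   [57, 6]
bipush 0   [57, 6, 0]
bipush 11  [57, 6, 0, 11]
idiv       [57, 6, 0]
bipush 10  [57, 6, 0, 10]
isub       [57, 6, -10]
isub       [57, 16]
imul       [912]
ineg       [-912]
bipush -4  [-912, -4]
dup        [-912, -4, -4]
imul       [-912, 16]
isub       [-928]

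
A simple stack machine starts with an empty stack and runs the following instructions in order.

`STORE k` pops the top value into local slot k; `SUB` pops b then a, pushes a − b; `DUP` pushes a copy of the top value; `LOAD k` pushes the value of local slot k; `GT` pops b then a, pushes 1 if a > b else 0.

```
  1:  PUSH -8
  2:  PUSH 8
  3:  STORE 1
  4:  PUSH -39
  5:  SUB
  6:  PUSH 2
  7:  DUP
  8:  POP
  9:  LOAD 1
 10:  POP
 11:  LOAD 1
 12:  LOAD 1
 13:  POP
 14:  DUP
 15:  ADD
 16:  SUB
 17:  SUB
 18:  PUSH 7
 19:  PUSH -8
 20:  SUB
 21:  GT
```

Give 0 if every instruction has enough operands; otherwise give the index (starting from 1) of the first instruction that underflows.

0

PUSH -8  -> -8
PUSH 8   -> -8 8
STORE 1  -> -8
PUSH -39 -> -8 -39
SUB      -> 31
PUSH 2   -> 31 2
DUP      -> 31 2 2
POP      -> 31 2
LOAD 1   -> 31 2 8
POP      -> 31 2
LOAD 1   -> 31 2 8
LOAD 1   -> 31 2 8 8
POP      -> 31 2 8
DUP      -> 31 2 8 8
ADD      -> 31 2 16
SUB      -> 31 -14
SUB      -> 45
PUSH 7   -> 45 7
PUSH -8  -> 45 7 -8
SUB      -> 45 15
GT       -> 1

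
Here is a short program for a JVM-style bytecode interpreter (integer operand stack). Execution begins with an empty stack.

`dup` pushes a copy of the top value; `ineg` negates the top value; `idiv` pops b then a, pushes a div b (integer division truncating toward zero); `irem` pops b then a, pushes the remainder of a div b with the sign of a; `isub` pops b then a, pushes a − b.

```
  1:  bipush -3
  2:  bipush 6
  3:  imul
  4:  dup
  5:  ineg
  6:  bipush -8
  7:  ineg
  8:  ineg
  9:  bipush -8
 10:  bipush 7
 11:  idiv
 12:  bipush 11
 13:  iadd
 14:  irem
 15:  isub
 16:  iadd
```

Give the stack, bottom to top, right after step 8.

bipush -3  [-3]
bipush 6   [-3, 6]
imul       [-18]
dup        [-18, -18]
ineg       [-18, 18]
bipush -8  [-18, 18, -8]
ineg       [-18, 18, 8]
ineg       [-18, 18, -8]

[-18, 18, -8]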